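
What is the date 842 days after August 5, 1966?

November 24, 1968

+365 (one year) → Aug 5, 1967 (477 left).
+366 (one year; includes Feb 29, 1968) → Aug 5, 1968 (111 left).
Aug has 31 days: +27 → Sep 1, 1968 (84 left).
Sep has 30 days: +30 → Oct 1, 1968 (54 left).
Oct has 31 days: +31 → Nov 1, 1968 (23 left).
+23 → Nov 24, 1968.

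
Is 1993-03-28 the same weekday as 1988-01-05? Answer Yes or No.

From Jan 5, 1988 to Mar 28, 1993 is 1909 days.
1909 mod 7 = 5, so they are different weekdays.
(Jan 5, 1988 is a Tuesday; Mar 28, 1993 is a Sunday.)

No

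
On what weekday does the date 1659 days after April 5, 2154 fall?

Friday

Apr 5, 2154 is a Friday.
1659 mod 7 = 0, so 1659 days after a Friday is Friday + 0 = Friday.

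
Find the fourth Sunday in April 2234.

April 27, 2234

April 1, 2234 is a Tuesday.
The first Sunday is therefore April 6 (5 days later).
The fourth Sunday is 6 + 3×7 = April 27.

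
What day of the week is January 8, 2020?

January 1, 2020 is a Wednesday.
Jan 1, 2020 → Jan 8, 2020: 7 days.
Total: 7 days.
7 mod 7 = 0, so Wednesday + 0 = Wednesday.

Wednesday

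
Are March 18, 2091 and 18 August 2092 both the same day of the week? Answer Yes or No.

From Mar 18, 2091 to Aug 18, 2092 is 519 days.
519 mod 7 = 1, so they are different weekdays.
(Mar 18, 2091 is a Sunday; Aug 18, 2092 is a Monday.)

No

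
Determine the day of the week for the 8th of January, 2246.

Thursday

Doomsday rule: the anchor day for the 2200s is Friday. For year 46: 46÷12 = 3 r 10, and 10÷4 = 2, so 3+10+2 = 15.
Friday + 15 ≡ Saturday — that's 2246's doomsday.
In January the doomsday date is Jan 3 (2246 is not a leap year).
Jan 8 is 5 days after Jan 3; 5 mod 7 = 5, so Saturday + 5 = Thursday.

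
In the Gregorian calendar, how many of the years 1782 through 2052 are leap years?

Multiples of 4 in [1782,2052]: 68.
Of those, multiples of 100: 3 (not leap unless ÷400).
Multiples of 400: 1.
Leap years = 68 − 3 + 1 = 66.

66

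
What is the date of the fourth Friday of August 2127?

August 22, 2127

August 1, 2127 is a Friday.
The first Friday is therefore August 1 (same day).
The fourth Friday is 1 + 3×7 = August 22.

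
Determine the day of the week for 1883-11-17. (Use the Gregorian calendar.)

Doomsday rule: the anchor day for the 1800s is Friday. For year 83: 83÷12 = 6 r 11, and 11÷4 = 2, so 6+11+2 = 19.
Friday + 19 ≡ Wednesday — that's 1883's doomsday.
In November the doomsday date is Nov 7.
Nov 17 is 10 days after Nov 7; 10 mod 7 = 3, so Wednesday + 3 = Saturday.

Saturday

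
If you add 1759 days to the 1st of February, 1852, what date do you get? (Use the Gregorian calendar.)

+366 (one year; includes Feb 29, 1852) → Feb 1, 1853 (1393 left).
+365 (one year) → Feb 1, 1854 (1028 left).
+365 (one year) → Feb 1, 1855 (663 left).
+365 (one year) → Feb 1, 1856 (298 left).
Feb has 29 days: +29 → Mar 1, 1856 (269 left).
Mar has 31 days: +31 → Apr 1, 1856 (238 left).
Apr has 30 days: +30 → May 1, 1856 (208 left).
May has 31 days: +31 → Jun 1, 1856 (177 left).
Jun has 30 days: +30 → Jul 1, 1856 (147 left).
Jul has 31 days: +31 → Aug 1, 1856 (116 left).
Aug has 31 days: +31 → Sep 1, 1856 (85 left).
Sep has 30 days: +30 → Oct 1, 1856 (55 left).
Oct has 31 days: +31 → Nov 1, 1856 (24 left).
+24 → Nov 25, 1856.

November 25, 1856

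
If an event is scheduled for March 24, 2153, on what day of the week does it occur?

January 1, 2153 is a Monday.
Jan 1, 2153 → Feb 1, 2153: 31 days (January has 31).
Feb 1, 2153 → Mar 1, 2153: 28 days (February has 28).
Mar 1, 2153 → Mar 24, 2153: 23 days.
Total: 82 days.
82 mod 7 = 5, so Monday + 5 = Saturday.

Saturday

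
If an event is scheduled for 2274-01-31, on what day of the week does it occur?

Saturday

Doomsday rule: the anchor day for the 2200s is Friday. For year 74: 74÷12 = 6 r 2, and 2÷4 = 0, so 6+2+0 = 8.
Friday + 8 ≡ Saturday — that's 2274's doomsday.
In January the doomsday date is Jan 3 (2274 is not a leap year).
Jan 31 is 28 days after Jan 3; 28 mod 7 = 0, so Saturday + 0 = Saturday.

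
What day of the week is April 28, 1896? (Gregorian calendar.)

Doomsday rule: the anchor day for the 1800s is Friday. For year 96: 96÷12 = 8 r 0, and 0÷4 = 0, so 8+0+0 = 8.
Friday + 8 ≡ Saturday — that's 1896's doomsday.
In April the doomsday date is Apr 4.
Apr 28 is 24 days after Apr 4; 24 mod 7 = 3, so Saturday + 3 = Tuesday.

Tuesday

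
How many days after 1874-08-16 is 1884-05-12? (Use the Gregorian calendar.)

Aug 16, 1874 → Aug 16, 1875: 365 days.
Aug 16, 1875 → Aug 16, 1876: 366 days (Feb 29, 1876 is in that span).
Aug 16, 1876 → Aug 16, 1877: 365 days.
Aug 16, 1877 → Aug 16, 1878: 365 days.
Aug 16, 1878 → Aug 16, 1879: 365 days.
Aug 16, 1879 → Aug 16, 1880: 366 days (Feb 29, 1880 is in that span).
Aug 16, 1880 → Aug 16, 1881: 365 days.
Aug 16, 1881 → Aug 16, 1882: 365 days.
Aug 16, 1882 → Aug 16, 1883: 365 days.
Aug 16, 1883 → Sep 16, 1883: 31 days (August has 31).
Sep 16, 1883 → Oct 16, 1883: 30 days (September has 30).
Oct 16, 1883 → Nov 16, 1883: 31 days (October has 31).
Nov 16, 1883 → Dec 16, 1883: 30 days (November has 30).
Dec 16, 1883 → Jan 16, 1884: 31 days (December has 31).
Jan 16, 1884 → Feb 16, 1884: 31 days (January has 31).
Feb 16, 1884 → Mar 16, 1884: 29 days (February has 29).
Mar 16, 1884 → Apr 16, 1884: 31 days (March has 31).
Apr 16, 1884 → May 12, 1884: 26 days.
Total: 3557 days.

3557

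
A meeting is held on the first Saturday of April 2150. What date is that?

April 1, 2150 is a Wednesday.
The first Saturday is therefore April 4 (3 days later).

April 4, 2150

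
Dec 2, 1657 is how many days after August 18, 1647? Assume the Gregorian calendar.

Aug 18, 1647 → Aug 18, 1648: 366 days (Feb 29, 1648 is in that span).
Aug 18, 1648 → Aug 18, 1649: 365 days.
Aug 18, 1649 → Aug 18, 1650: 365 days.
Aug 18, 1650 → Aug 18, 1651: 365 days.
Aug 18, 1651 → Aug 18, 1652: 366 days (Feb 29, 1652 is in that span).
Aug 18, 1652 → Aug 18, 1653: 365 days.
Aug 18, 1653 → Aug 18, 1654: 365 days.
Aug 18, 1654 → Aug 18, 1655: 365 days.
Aug 18, 1655 → Aug 18, 1656: 366 days (Feb 29, 1656 is in that span).
Aug 18, 1656 → Aug 18, 1657: 365 days.
Aug 18, 1657 → Sep 18, 1657: 31 days (August has 31).
Sep 18, 1657 → Oct 18, 1657: 30 days (September has 30).
Oct 18, 1657 → Nov 18, 1657: 31 days (October has 31).
Nov 18, 1657 → Dec 2, 1657: 14 days.
Total: 3759 days.

3759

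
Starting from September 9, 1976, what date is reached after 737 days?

September 16, 1978

+365 (one year) → Sep 9, 1977 (372 left).
Sep has 30 days: +22 → Oct 1, 1977 (350 left).
Oct has 31 days: +31 → Nov 1, 1977 (319 left).
Nov has 30 days: +30 → Dec 1, 1977 (289 left).
Dec has 31 days: +31 → Jan 1, 1978 (258 left).
Jan has 31 days: +31 → Feb 1, 1978 (227 left).
Feb has 28 days: +28 → Mar 1, 1978 (199 left).
Mar has 31 days: +31 → Apr 1, 1978 (168 left).
Apr has 30 days: +30 → May 1, 1978 (138 left).
May has 31 days: +31 → Jun 1, 1978 (107 left).
Jun has 30 days: +30 → Jul 1, 1978 (77 left).
Jul has 31 days: +31 → Aug 1, 1978 (46 left).
Aug has 31 days: +31 → Sep 1, 1978 (15 left).
+15 → Sep 16, 1978.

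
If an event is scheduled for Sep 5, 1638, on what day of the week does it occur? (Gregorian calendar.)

Doomsday rule: the anchor day for the 1600s is Tuesday. For year 38: 38÷12 = 3 r 2, and 2÷4 = 0, so 3+2+0 = 5.
Tuesday + 5 ≡ Sunday — that's 1638's doomsday.
In September the doomsday date is Sep 5.
Sep 5 is the doomsday itself: Sunday.

Sunday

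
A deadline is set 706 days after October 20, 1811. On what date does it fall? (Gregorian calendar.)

September 25, 1813

+366 (one year; includes Feb 29, 1812) → Oct 20, 1812 (340 left).
Oct has 31 days: +12 → Nov 1, 1812 (328 left).
Nov has 30 days: +30 → Dec 1, 1812 (298 left).
Dec has 31 days: +31 → Jan 1, 1813 (267 left).
Jan has 31 days: +31 → Feb 1, 1813 (236 left).
Feb has 28 days: +28 → Mar 1, 1813 (208 left).
Mar has 31 days: +31 → Apr 1, 1813 (177 left).
Apr has 30 days: +30 → May 1, 1813 (147 left).
May has 31 days: +31 → Jun 1, 1813 (116 left).
Jun has 30 days: +30 → Jul 1, 1813 (86 left).
Jul has 31 days: +31 → Aug 1, 1813 (55 left).
Aug has 31 days: +31 → Sep 1, 1813 (24 left).
+24 → Sep 25, 1813.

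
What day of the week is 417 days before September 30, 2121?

First find the weekday of Sep 30, 2121. Doomsday rule: the anchor day for the 2100s is Sunday. For year 21: 21÷12 = 1 r 9, and 9÷4 = 2, so 1+9+2 = 12.
Sunday + 12 ≡ Friday — that's 2121's doomsday.
In September the doomsday date is Sep 5.
Sep 30 is 25 days after Sep 5; 25 mod 7 = 4, so Friday + 4 = Tuesday.
417 mod 7 = 4, so 417 days before a Tuesday is Tuesday − 4 = Friday.

Friday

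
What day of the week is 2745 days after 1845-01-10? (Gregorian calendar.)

Saturday

First find the weekday of Jan 10, 1845. Doomsday rule: the anchor day for the 1800s is Friday. For year 45: 45÷12 = 3 r 9, and 9÷4 = 2, so 3+9+2 = 14.
Friday + 14 ≡ Friday — that's 1845's doomsday.
In January the doomsday date is Jan 3 (1845 is not a leap year).
Jan 10 is 7 days after Jan 3; 7 mod 7 = 0, so Friday + 0 = Friday.
2745 mod 7 = 1, so 2745 days after a Friday is Friday + 1 = Saturday.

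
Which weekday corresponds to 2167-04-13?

Doomsday rule: the anchor day for the 2100s is Sunday. For year 67: 67÷12 = 5 r 7, and 7÷4 = 1, so 5+7+1 = 13.
Sunday + 13 ≡ Saturday — that's 2167's doomsday.
In April the doomsday date is Apr 4.
Apr 13 is 9 days after Apr 4; 9 mod 7 = 2, so Saturday + 2 = Monday.

Monday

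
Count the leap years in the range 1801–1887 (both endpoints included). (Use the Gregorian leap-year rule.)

Multiples of 4 in [1801,1887]: 21.
Of those, multiples of 100: 0 (not leap unless ÷400).
Multiples of 400: 0.
Leap years = 21 − 0 + 0 = 21.

21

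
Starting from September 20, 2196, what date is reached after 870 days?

February 7, 2199

+365 (one year) → Sep 20, 2197 (505 left).
+365 (one year) → Sep 20, 2198 (140 left).
Sep has 30 days: +11 → Oct 1, 2198 (129 left).
Oct has 31 days: +31 → Nov 1, 2198 (98 left).
Nov has 30 days: +30 → Dec 1, 2198 (68 left).
Dec has 31 days: +31 → Jan 1, 2199 (37 left).
Jan has 31 days: +31 → Feb 1, 2199 (6 left).
+6 → Feb 7, 2199.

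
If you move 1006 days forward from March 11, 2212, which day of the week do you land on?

Monday

First find the weekday of Mar 11, 2212. Doomsday rule: the anchor day for the 2200s is Friday. For year 12: 12÷12 = 1 r 0, and 0÷4 = 0, so 1+0+0 = 1.
Friday + 1 ≡ Saturday — that's 2212's doomsday.
In March the doomsday date is Mar 14.
Mar 11 is 3 days before Mar 14; 3 mod 7 = 3, so Saturday − 3 = Wednesday.
1006 mod 7 = 5, so 1006 days after a Wednesday is Wednesday + 5 = Monday.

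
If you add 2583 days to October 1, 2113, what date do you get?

October 27, 2120

+365 (one year) → Oct 1, 2114 (2218 left).
+365 (one year) → Oct 1, 2115 (1853 left).
+366 (one year; includes Feb 29, 2116) → Oct 1, 2116 (1487 left).
+365 (one year) → Oct 1, 2117 (1122 left).
+365 (one year) → Oct 1, 2118 (757 left).
+365 (one year) → Oct 1, 2119 (392 left).
Oct has 31 days: +31 → Nov 1, 2119 (361 left).
Nov has 30 days: +30 → Dec 1, 2119 (331 left).
Dec has 31 days: +31 → Jan 1, 2120 (300 left).
Jan has 31 days: +31 → Feb 1, 2120 (269 left).
Feb has 29 days: +29 → Mar 1, 2120 (240 left).
Mar has 31 days: +31 → Apr 1, 2120 (209 left).
Apr has 30 days: +30 → May 1, 2120 (179 left).
May has 31 days: +31 → Jun 1, 2120 (148 left).
Jun has 30 days: +30 → Jul 1, 2120 (118 left).
Jul has 31 days: +31 → Aug 1, 2120 (87 left).
Aug has 31 days: +31 → Sep 1, 2120 (56 left).
Sep has 30 days: +30 → Oct 1, 2120 (26 left).
+26 → Oct 27, 2120.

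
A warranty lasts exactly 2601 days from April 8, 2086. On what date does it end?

+365 (one year) → Apr 8, 2087 (2236 left).
+366 (one year; includes Feb 29, 2088) → Apr 8, 2088 (1870 left).
+365 (one year) → Apr 8, 2089 (1505 left).
+365 (one year) → Apr 8, 2090 (1140 left).
+365 (one year) → Apr 8, 2091 (775 left).
+366 (one year; includes Feb 29, 2092) → Apr 8, 2092 (409 left).
+365 (one year) → Apr 8, 2093 (44 left).
Apr has 30 days: +23 → May 1, 2093 (21 left).
+21 → May 22, 2093.

May 22, 2093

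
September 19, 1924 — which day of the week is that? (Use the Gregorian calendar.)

Friday

January 1, 1924 is a Tuesday.
Jan 1, 1924 → Feb 1, 1924: 31 days (January has 31).
Feb 1, 1924 → Mar 1, 1924: 29 days (February has 29).
Mar 1, 1924 → Apr 1, 1924: 31 days (March has 31).
Apr 1, 1924 → May 1, 1924: 30 days (April has 30).
May 1, 1924 → Jun 1, 1924: 31 days (May has 31).
Jun 1, 1924 → Jul 1, 1924: 30 days (June has 30).
Jul 1, 1924 → Aug 1, 1924: 31 days (July has 31).
Aug 1, 1924 → Sep 1, 1924: 31 days (August has 31).
Sep 1, 1924 → Sep 19, 1924: 18 days.
Total: 262 days.
262 mod 7 = 3, so Tuesday + 3 = Friday.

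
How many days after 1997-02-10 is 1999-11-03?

Feb 10, 1997 → Feb 10, 1998: 365 days.
Feb 10, 1998 → Feb 10, 1999: 365 days.
Feb 10, 1999 → Mar 10, 1999: 28 days (February has 28).
Mar 10, 1999 → Apr 10, 1999: 31 days (March has 31).
Apr 10, 1999 → May 10, 1999: 30 days (April has 30).
May 10, 1999 → Jun 10, 1999: 31 days (May has 31).
Jun 10, 1999 → Jul 10, 1999: 30 days (June has 30).
Jul 10, 1999 → Aug 10, 1999: 31 days (July has 31).
Aug 10, 1999 → Sep 10, 1999: 31 days (August has 31).
Sep 10, 1999 → Oct 10, 1999: 30 days (September has 30).
Oct 10, 1999 → Nov 3, 1999: 24 days.
Total: 996 days.

996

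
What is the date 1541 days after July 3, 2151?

+366 (one year; includes Feb 29, 2152) → Jul 3, 2152 (1175 left).
+365 (one year) → Jul 3, 2153 (810 left).
+365 (one year) → Jul 3, 2154 (445 left).
+365 (one year) → Jul 3, 2155 (80 left).
Jul has 31 days: +29 → Aug 1, 2155 (51 left).
Aug has 31 days: +31 → Sep 1, 2155 (20 left).
+20 → Sep 21, 2155.

September 21, 2155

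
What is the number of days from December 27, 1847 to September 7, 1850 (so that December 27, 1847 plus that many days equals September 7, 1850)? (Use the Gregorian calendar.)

Dec 27, 1847 → Dec 27, 1848: 366 days (Feb 29, 1848 is in that span).
Dec 27, 1848 → Dec 27, 1849: 365 days.
Dec 27, 1849 → Jan 27, 1850: 31 days (December has 31).
Jan 27, 1850 → Feb 27, 1850: 31 days (January has 31).
Feb 27, 1850 → Mar 27, 1850: 28 days (February has 28).
Mar 27, 1850 → Apr 27, 1850: 31 days (March has 31).
Apr 27, 1850 → May 27, 1850: 30 days (April has 30).
May 27, 1850 → Jun 27, 1850: 31 days (May has 31).
Jun 27, 1850 → Jul 27, 1850: 30 days (June has 30).
Jul 27, 1850 → Aug 27, 1850: 31 days (July has 31).
Aug 27, 1850 → Sep 7, 1850: 11 days.
Total: 985 days.

985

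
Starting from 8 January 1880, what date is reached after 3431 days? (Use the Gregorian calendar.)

May 31, 1889

+366 (one year; includes Feb 29, 1880) → Jan 8, 1881 (3065 left).
+365 (one year) → Jan 8, 1882 (2700 left).
+365 (one year) → Jan 8, 1883 (2335 left).
+365 (one year) → Jan 8, 1884 (1970 left).
+366 (one year; includes Feb 29, 1884) → Jan 8, 1885 (1604 left).
+365 (one year) → Jan 8, 1886 (1239 left).
+365 (one year) → Jan 8, 1887 (874 left).
+365 (one year) → Jan 8, 1888 (509 left).
+366 (one year; includes Feb 29, 1888) → Jan 8, 1889 (143 left).
Jan has 31 days: +24 → Feb 1, 1889 (119 left).
Feb has 28 days: +28 → Mar 1, 1889 (91 left).
Mar has 31 days: +31 → Apr 1, 1889 (60 left).
Apr has 30 days: +30 → May 1, 1889 (30 left).
+30 → May 31, 1889.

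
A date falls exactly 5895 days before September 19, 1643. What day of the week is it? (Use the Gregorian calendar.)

Sep 19, 1643 is a Saturday.
5895 mod 7 = 1, so 5895 days before a Saturday is Saturday − 1 = Friday.

Friday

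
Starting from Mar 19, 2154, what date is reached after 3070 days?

August 14, 2162

+365 (one year) → Mar 19, 2155 (2705 left).
+366 (one year; includes Feb 29, 2156) → Mar 19, 2156 (2339 left).
+365 (one year) → Mar 19, 2157 (1974 left).
+365 (one year) → Mar 19, 2158 (1609 left).
+365 (one year) → Mar 19, 2159 (1244 left).
+366 (one year; includes Feb 29, 2160) → Mar 19, 2160 (878 left).
+365 (one year) → Mar 19, 2161 (513 left).
+365 (one year) → Mar 19, 2162 (148 left).
Mar has 31 days: +13 → Apr 1, 2162 (135 left).
Apr has 30 days: +30 → May 1, 2162 (105 left).
May has 31 days: +31 → Jun 1, 2162 (74 left).
Jun has 30 days: +30 → Jul 1, 2162 (44 left).
Jul has 31 days: +31 → Aug 1, 2162 (13 left).
+13 → Aug 14, 2162.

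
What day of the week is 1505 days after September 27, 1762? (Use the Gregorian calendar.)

Sep 27, 1762 is a Monday.
1505 mod 7 = 0, so 1505 days after a Monday is Monday + 0 = Monday.

Monday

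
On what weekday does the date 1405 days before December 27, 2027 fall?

Dec 27, 2027 is a Monday.
1405 mod 7 = 5, so 1405 days before a Monday is Monday − 5 = Wednesday.

Wednesday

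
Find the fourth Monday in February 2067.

February 1, 2067 is a Tuesday.
The first Monday is therefore February 7 (6 days later).
The fourth Monday is 7 + 3×7 = February 28.

February 28, 2067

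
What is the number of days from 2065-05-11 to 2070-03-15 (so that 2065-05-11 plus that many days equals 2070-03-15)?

May 11, 2065 → May 11, 2066: 365 days.
May 11, 2066 → May 11, 2067: 365 days.
May 11, 2067 → May 11, 2068: 366 days (Feb 29, 2068 is in that span).
May 11, 2068 → May 11, 2069: 365 days.
May 11, 2069 → Jun 11, 2069: 31 days (May has 31).
Jun 11, 2069 → Jul 11, 2069: 30 days (June has 30).
Jul 11, 2069 → Aug 11, 2069: 31 days (July has 31).
Aug 11, 2069 → Sep 11, 2069: 31 days (August has 31).
Sep 11, 2069 → Oct 11, 2069: 30 days (September has 30).
Oct 11, 2069 → Nov 11, 2069: 31 days (October has 31).
Nov 11, 2069 → Dec 11, 2069: 30 days (November has 30).
Dec 11, 2069 → Jan 11, 2070: 31 days (December has 31).
Jan 11, 2070 → Feb 11, 2070: 31 days (January has 31).
Feb 11, 2070 → Mar 11, 2070: 28 days (February has 28).
Mar 11, 2070 → Mar 15, 2070: 4 days.
Total: 1769 days.

1769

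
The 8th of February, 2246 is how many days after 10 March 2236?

Mar 10, 2236 → Mar 10, 2237: 365 days.
Mar 10, 2237 → Mar 10, 2238: 365 days.
Mar 10, 2238 → Mar 10, 2239: 365 days.
Mar 10, 2239 → Mar 10, 2240: 366 days (Feb 29, 2240 is in that span).
Mar 10, 2240 → Mar 10, 2241: 365 days.
Mar 10, 2241 → Mar 10, 2242: 365 days.
Mar 10, 2242 → Mar 10, 2243: 365 days.
Mar 10, 2243 → Mar 10, 2244: 366 days (Feb 29, 2244 is in that span).
Mar 10, 2244 → Mar 10, 2245: 365 days.
Mar 10, 2245 → Apr 10, 2245: 31 days (March has 31).
Apr 10, 2245 → May 10, 2245: 30 days (April has 30).
May 10, 2245 → Jun 10, 2245: 31 days (May has 31).
Jun 10, 2245 → Jul 10, 2245: 30 days (June has 30).
Jul 10, 2245 → Aug 10, 2245: 31 days (July has 31).
Aug 10, 2245 → Sep 10, 2245: 31 days (August has 31).
Sep 10, 2245 → Oct 10, 2245: 30 days (September has 30).
Oct 10, 2245 → Nov 10, 2245: 31 days (October has 31).
Nov 10, 2245 → Dec 10, 2245: 30 days (November has 30).
Dec 10, 2245 → Jan 10, 2246: 31 days (December has 31).
Jan 10, 2246 → Feb 8, 2246: 29 days.
Total: 3622 days.

3622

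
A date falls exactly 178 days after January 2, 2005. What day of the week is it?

Wednesday

Jan 2, 2005 is a Sunday.
178 mod 7 = 3, so 178 days after a Sunday is Sunday + 3 = Wednesday.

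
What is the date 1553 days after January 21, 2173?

+365 (one year) → Jan 21, 2174 (1188 left).
+365 (one year) → Jan 21, 2175 (823 left).
+365 (one year) → Jan 21, 2176 (458 left).
+366 (one year; includes Feb 29, 2176) → Jan 21, 2177 (92 left).
Jan has 31 days: +11 → Feb 1, 2177 (81 left).
Feb has 28 days: +28 → Mar 1, 2177 (53 left).
Mar has 31 days: +31 → Apr 1, 2177 (22 left).
+22 → Apr 23, 2177.

April 23, 2177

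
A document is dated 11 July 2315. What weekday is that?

Doomsday rule: the anchor day for the 2300s is Wednesday. For year 15: 15÷12 = 1 r 3, and 3÷4 = 0, so 1+3+0 = 4.
Wednesday + 4 ≡ Sunday — that's 2315's doomsday.
In July the doomsday date is Jul 11.
Jul 11 is the doomsday itself: Sunday.

Sunday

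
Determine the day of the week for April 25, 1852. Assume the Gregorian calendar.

Sunday

January 1, 1852 is a Thursday.
Jan 1, 1852 → Feb 1, 1852: 31 days (January has 31).
Feb 1, 1852 → Mar 1, 1852: 29 days (February has 29).
Mar 1, 1852 → Apr 1, 1852: 31 days (March has 31).
Apr 1, 1852 → Apr 25, 1852: 24 days.
Total: 115 days.
115 mod 7 = 3, so Thursday + 3 = Sunday.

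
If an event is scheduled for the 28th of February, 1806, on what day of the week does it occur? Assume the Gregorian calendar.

Doomsday rule: the anchor day for the 1800s is Friday. For year 06: 6÷12 = 0 r 6, and 6÷4 = 1, so 0+6+1 = 7.
Friday + 7 ≡ Friday — that's 1806's doomsday.
In February the doomsday date is Feb 28 (1806 is not a leap year).
Feb 28 is the doomsday itself: Friday.

Friday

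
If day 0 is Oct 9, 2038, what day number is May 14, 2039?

217

Oct 9, 2038 → Nov 9, 2038: 31 days (October has 31).
Nov 9, 2038 → Dec 9, 2038: 30 days (November has 30).
Dec 9, 2038 → Jan 9, 2039: 31 days (December has 31).
Jan 9, 2039 → Feb 9, 2039: 31 days (January has 31).
Feb 9, 2039 → Mar 9, 2039: 28 days (February has 28).
Mar 9, 2039 → Apr 9, 2039: 31 days (March has 31).
Apr 9, 2039 → May 9, 2039: 30 days (April has 30).
May 9, 2039 → May 14, 2039: 5 days.
Total: 217 days.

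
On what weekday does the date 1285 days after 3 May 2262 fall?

May 3, 2262 is a Saturday.
1285 mod 7 = 4, so 1285 days after a Saturday is Saturday + 4 = Wednesday.

Wednesday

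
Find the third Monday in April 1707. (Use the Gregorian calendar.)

April 18, 1707

April 1, 1707 is a Friday.
The first Monday is therefore April 4 (3 days later).
The third Monday is 4 + 2×7 = April 18.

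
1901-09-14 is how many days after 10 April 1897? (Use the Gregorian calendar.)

1617

Apr 10, 1897 → Apr 10, 1898: 365 days.
Apr 10, 1898 → Apr 10, 1899: 365 days.
Apr 10, 1899 → Apr 10, 1900: 365 days.
Apr 10, 1900 → Apr 10, 1901: 365 days.
Apr 10, 1901 → May 10, 1901: 30 days (April has 30).
May 10, 1901 → Jun 10, 1901: 31 days (May has 31).
Jun 10, 1901 → Jul 10, 1901: 30 days (June has 30).
Jul 10, 1901 → Aug 10, 1901: 31 days (July has 31).
Aug 10, 1901 → Sep 10, 1901: 31 days (August has 31).
Sep 10, 1901 → Sep 14, 1901: 4 days.
Total: 1617 days.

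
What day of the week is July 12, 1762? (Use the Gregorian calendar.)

Monday

Doomsday rule: the anchor day for the 1700s is Sunday. For year 62: 62÷12 = 5 r 2, and 2÷4 = 0, so 5+2+0 = 7.
Sunday + 7 ≡ Sunday — that's 1762's doomsday.
In July the doomsday date is Jul 11.
Jul 12 is 1 day after Jul 11; 1 mod 7 = 1, so Sunday + 1 = Monday.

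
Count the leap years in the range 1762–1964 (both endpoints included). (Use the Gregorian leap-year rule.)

49

Multiples of 4 in [1762,1964]: 51.
Of those, multiples of 100: 2 (not leap unless ÷400).
Multiples of 400: 0.
Leap years = 51 − 2 + 0 = 49.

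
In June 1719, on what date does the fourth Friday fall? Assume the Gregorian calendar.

June 23, 1719

June 1, 1719 is a Thursday.
The first Friday is therefore June 2 (1 days later).
The fourth Friday is 2 + 3×7 = June 23.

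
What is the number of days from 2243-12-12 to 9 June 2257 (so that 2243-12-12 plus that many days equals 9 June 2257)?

4928

Dec 12, 2243 → Dec 12, 2244: 366 days (Feb 29, 2244 is in that span).
Dec 12, 2244 → Dec 12, 2245: 365 days.
Dec 12, 2245 → Dec 12, 2246: 365 days.
Dec 12, 2246 → Dec 12, 2247: 365 days.
Dec 12, 2247 → Dec 12, 2248: 366 days (Feb 29, 2248 is in that span).
Dec 12, 2248 → Dec 12, 2249: 365 days.
Dec 12, 2249 → Dec 12, 2250: 365 days.
Dec 12, 2250 → Dec 12, 2251: 365 days.
Dec 12, 2251 → Dec 12, 2252: 366 days (Feb 29, 2252 is in that span).
Dec 12, 2252 → Dec 12, 2253: 365 days.
Dec 12, 2253 → Dec 12, 2254: 365 days.
Dec 12, 2254 → Dec 12, 2255: 365 days.
Dec 12, 2255 → Dec 12, 2256: 366 days (Feb 29, 2256 is in that span).
Dec 12, 2256 → Jan 12, 2257: 31 days (December has 31).
Jan 12, 2257 → Feb 12, 2257: 31 days (January has 31).
Feb 12, 2257 → Mar 12, 2257: 28 days (February has 28).
Mar 12, 2257 → Apr 12, 2257: 31 days (March has 31).
Apr 12, 2257 → May 12, 2257: 30 days (April has 30).
May 12, 2257 → Jun 9, 2257: 28 days.
Total: 4928 days.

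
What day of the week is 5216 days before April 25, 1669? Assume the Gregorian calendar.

Wednesday

First find the weekday of Apr 25, 1669. Doomsday rule: the anchor day for the 1600s is Tuesday. For year 69: 69÷12 = 5 r 9, and 9÷4 = 2, so 5+9+2 = 16.
Tuesday + 16 ≡ Thursday — that's 1669's doomsday.
In April the doomsday date is Apr 4.
Apr 25 is 21 days after Apr 4; 21 mod 7 = 0, so Thursday + 0 = Thursday.
5216 mod 7 = 1, so 5216 days before a Thursday is Thursday − 1 = Wednesday.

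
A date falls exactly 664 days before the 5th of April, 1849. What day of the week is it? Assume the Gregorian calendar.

First find the weekday of Apr 5, 1849. Doomsday rule: the anchor day for the 1800s is Friday. For year 49: 49÷12 = 4 r 1, and 1÷4 = 0, so 4+1+0 = 5.
Friday + 5 ≡ Wednesday — that's 1849's doomsday.
In April the doomsday date is Apr 4.
Apr 5 is 1 day after Apr 4; 1 mod 7 = 1, so Wednesday + 1 = Thursday.
664 mod 7 = 6, so 664 days before a Thursday is Thursday − 6 = Friday.

Friday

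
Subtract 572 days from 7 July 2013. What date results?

−365 (one year) → Jul 7, 2012 (207 left).
−7 → Jun 30, 2012 (end of Jun, 30 days; 200 left).
−30 → May 31, 2012 (end of May, 31 days; 170 left).
−31 → Apr 30, 2012 (end of Apr, 30 days; 139 left).
−30 → Mar 31, 2012 (end of Mar, 31 days; 109 left).
−31 → Feb 29, 2012 (end of Feb, 29 days; 78 left).
−29 → Jan 31, 2012 (end of Jan, 31 days; 49 left).
−31 → Dec 31, 2011 (end of Dec, 31 days; 18 left).
−18 → Dec 13, 2011.

December 13, 2011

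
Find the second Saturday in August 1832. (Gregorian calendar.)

August 11, 1832

August 1, 1832 is a Wednesday.
The first Saturday is therefore August 4 (3 days later).
The second Saturday is 4 + 1×7 = August 11.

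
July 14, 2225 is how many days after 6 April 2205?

Apr 6, 2205 → Apr 6, 2206: 365 days.
Apr 6, 2206 → Apr 6, 2207: 365 days.
Apr 6, 2207 → Apr 6, 2208: 366 days (Feb 29, 2208 is in that span).
Apr 6, 2208 → Apr 6, 2209: 365 days.
Apr 6, 2209 → Apr 6, 2210: 365 days.
Apr 6, 2210 → Apr 6, 2211: 365 days.
Apr 6, 2211 → Apr 6, 2212: 366 days (Feb 29, 2212 is in that span).
Apr 6, 2212 → Apr 6, 2213: 365 days.
Apr 6, 2213 → Apr 6, 2214: 365 days.
Apr 6, 2214 → Apr 6, 2215: 365 days.
Apr 6, 2215 → Apr 6, 2216: 366 days (Feb 29, 2216 is in that span).
Apr 6, 2216 → Apr 6, 2217: 365 days.
Apr 6, 2217 → Apr 6, 2218: 365 days.
Apr 6, 2218 → Apr 6, 2219: 365 days.
Apr 6, 2219 → Apr 6, 2220: 366 days (Feb 29, 2220 is in that span).
Apr 6, 2220 → Apr 6, 2221: 365 days.
Apr 6, 2221 → Apr 6, 2222: 365 days.
Apr 6, 2222 → Apr 6, 2223: 365 days.
Apr 6, 2223 → Apr 6, 2224: 366 days (Feb 29, 2224 is in that span).
Apr 6, 2224 → Apr 6, 2225: 365 days.
Apr 6, 2225 → May 6, 2225: 30 days (April has 30).
May 6, 2225 → Jun 6, 2225: 31 days (May has 31).
Jun 6, 2225 → Jul 6, 2225: 30 days (June has 30).
Jul 6, 2225 → Jul 14, 2225: 8 days.
Total: 7404 days.

7404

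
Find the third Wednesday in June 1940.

June 1, 1940 is a Saturday.
The first Wednesday is therefore June 5 (4 days later).
The third Wednesday is 5 + 2×7 = June 19.

June 19, 1940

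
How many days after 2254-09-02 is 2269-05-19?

5373

Sep 2, 2254 → Sep 2, 2255: 365 days.
Sep 2, 2255 → Sep 2, 2256: 366 days (Feb 29, 2256 is in that span).
Sep 2, 2256 → Sep 2, 2257: 365 days.
Sep 2, 2257 → Sep 2, 2258: 365 days.
Sep 2, 2258 → Sep 2, 2259: 365 days.
Sep 2, 2259 → Sep 2, 2260: 366 days (Feb 29, 2260 is in that span).
Sep 2, 2260 → Sep 2, 2261: 365 days.
Sep 2, 2261 → Sep 2, 2262: 365 days.
Sep 2, 2262 → Sep 2, 2263: 365 days.
Sep 2, 2263 → Sep 2, 2264: 366 days (Feb 29, 2264 is in that span).
Sep 2, 2264 → Sep 2, 2265: 365 days.
Sep 2, 2265 → Sep 2, 2266: 365 days.
Sep 2, 2266 → Sep 2, 2267: 365 days.
Sep 2, 2267 → Sep 2, 2268: 366 days (Feb 29, 2268 is in that span).
Sep 2, 2268 → Oct 2, 2268: 30 days (September has 30).
Oct 2, 2268 → Nov 2, 2268: 31 days (October has 31).
Nov 2, 2268 → Dec 2, 2268: 30 days (November has 30).
Dec 2, 2268 → Jan 2, 2269: 31 days (December has 31).
Jan 2, 2269 → Feb 2, 2269: 31 days (January has 31).
Feb 2, 2269 → Mar 2, 2269: 28 days (February has 28).
Mar 2, 2269 → Apr 2, 2269: 31 days (March has 31).
Apr 2, 2269 → May 2, 2269: 30 days (April has 30).
May 2, 2269 → May 19, 2269: 17 days.
Total: 5373 days.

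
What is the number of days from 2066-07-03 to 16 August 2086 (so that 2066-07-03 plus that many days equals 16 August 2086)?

Jul 3, 2066 → Jul 3, 2067: 365 days.
Jul 3, 2067 → Jul 3, 2068: 366 days (Feb 29, 2068 is in that span).
Jul 3, 2068 → Jul 3, 2069: 365 days.
Jul 3, 2069 → Jul 3, 2070: 365 days.
Jul 3, 2070 → Jul 3, 2071: 365 days.
Jul 3, 2071 → Jul 3, 2072: 366 days (Feb 29, 2072 is in that span).
Jul 3, 2072 → Jul 3, 2073: 365 days.
Jul 3, 2073 → Jul 3, 2074: 365 days.
Jul 3, 2074 → Jul 3, 2075: 365 days.
Jul 3, 2075 → Jul 3, 2076: 366 days (Feb 29, 2076 is in that span).
Jul 3, 2076 → Jul 3, 2077: 365 days.
Jul 3, 2077 → Jul 3, 2078: 365 days.
Jul 3, 2078 → Jul 3, 2079: 365 days.
Jul 3, 2079 → Jul 3, 2080: 366 days (Feb 29, 2080 is in that span).
Jul 3, 2080 → Jul 3, 2081: 365 days.
Jul 3, 2081 → Jul 3, 2082: 365 days.
Jul 3, 2082 → Jul 3, 2083: 365 days.
Jul 3, 2083 → Jul 3, 2084: 366 days (Feb 29, 2084 is in that span).
Jul 3, 2084 → Jul 3, 2085: 365 days.
Jul 3, 2085 → Jul 3, 2086: 365 days.
Jul 3, 2086 → Aug 3, 2086: 31 days (July has 31).
Aug 3, 2086 → Aug 16, 2086: 13 days.
Total: 7349 days.

7349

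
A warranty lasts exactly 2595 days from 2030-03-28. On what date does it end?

May 5, 2037

+365 (one year) → Mar 28, 2031 (2230 left).
+366 (one year; includes Feb 29, 2032) → Mar 28, 2032 (1864 left).
+365 (one year) → Mar 28, 2033 (1499 left).
+365 (one year) → Mar 28, 2034 (1134 left).
+365 (one year) → Mar 28, 2035 (769 left).
+366 (one year; includes Feb 29, 2036) → Mar 28, 2036 (403 left).
+365 (one year) → Mar 28, 2037 (38 left).
Mar has 31 days: +4 → Apr 1, 2037 (34 left).
Apr has 30 days: +30 → May 1, 2037 (4 left).
+4 → May 5, 2037.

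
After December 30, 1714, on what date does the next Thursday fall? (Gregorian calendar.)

January 3, 1715

Dec 30, 1714 is a Sunday.
From Sunday to the next Thursday is 4 days.
Dec 30, 1714 + 4 = Jan 3, 1715.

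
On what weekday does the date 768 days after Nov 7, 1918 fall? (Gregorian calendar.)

First find the weekday of Nov 7, 1918. Doomsday rule: the anchor day for the 1900s is Wednesday. For year 18: 18÷12 = 1 r 6, and 6÷4 = 1, so 1+6+1 = 8.
Wednesday + 8 ≡ Thursday — that's 1918's doomsday.
In November the doomsday date is Nov 7.
Nov 7 is the doomsday itself: Thursday.
768 mod 7 = 5, so 768 days after a Thursday is Thursday + 5 = Tuesday.

Tuesday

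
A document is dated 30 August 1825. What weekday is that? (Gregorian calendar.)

Tuesday

Doomsday rule: the anchor day for the 1800s is Friday. For year 25: 25÷12 = 2 r 1, and 1÷4 = 0, so 2+1+0 = 3.
Friday + 3 ≡ Monday — that's 1825's doomsday.
In August the doomsday date is Aug 8.
Aug 30 is 22 days after Aug 8; 22 mod 7 = 1, so Monday + 1 = Tuesday.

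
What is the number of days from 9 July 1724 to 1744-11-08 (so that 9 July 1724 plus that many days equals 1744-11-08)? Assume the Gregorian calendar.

Jul 9, 1724 → Jul 9, 1725: 365 days.
Jul 9, 1725 → Jul 9, 1726: 365 days.
Jul 9, 1726 → Jul 9, 1727: 365 days.
Jul 9, 1727 → Jul 9, 1728: 366 days (Feb 29, 1728 is in that span).
Jul 9, 1728 → Jul 9, 1729: 365 days.
Jul 9, 1729 → Jul 9, 1730: 365 days.
Jul 9, 1730 → Jul 9, 1731: 365 days.
Jul 9, 1731 → Jul 9, 1732: 366 days (Feb 29, 1732 is in that span).
Jul 9, 1732 → Jul 9, 1733: 365 days.
Jul 9, 1733 → Jul 9, 1734: 365 days.
Jul 9, 1734 → Jul 9, 1735: 365 days.
Jul 9, 1735 → Jul 9, 1736: 366 days (Feb 29, 1736 is in that span).
Jul 9, 1736 → Jul 9, 1737: 365 days.
Jul 9, 1737 → Jul 9, 1738: 365 days.
Jul 9, 1738 → Jul 9, 1739: 365 days.
Jul 9, 1739 → Jul 9, 1740: 366 days (Feb 29, 1740 is in that span).
Jul 9, 1740 → Jul 9, 1741: 365 days.
Jul 9, 1741 → Jul 9, 1742: 365 days.
Jul 9, 1742 → Jul 9, 1743: 365 days.
Jul 9, 1743 → Jul 9, 1744: 366 days (Feb 29, 1744 is in that span).
Jul 9, 1744 → Aug 9, 1744: 31 days (July has 31).
Aug 9, 1744 → Sep 9, 1744: 31 days (August has 31).
Sep 9, 1744 → Oct 9, 1744: 30 days (September has 30).
Oct 9, 1744 → Nov 8, 1744: 30 days.
Total: 7427 days.

7427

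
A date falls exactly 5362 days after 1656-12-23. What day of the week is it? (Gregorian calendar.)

Dec 23, 1656 is a Saturday.
5362 mod 7 = 0, so 5362 days after a Saturday is Saturday + 0 = Saturday.

Saturday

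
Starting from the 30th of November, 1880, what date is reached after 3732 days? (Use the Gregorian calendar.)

February 18, 1891

+365 (one year) → Nov 30, 1881 (3367 left).
+365 (one year) → Nov 30, 1882 (3002 left).
+365 (one year) → Nov 30, 1883 (2637 left).
+366 (one year; includes Feb 29, 1884) → Nov 30, 1884 (2271 left).
+365 (one year) → Nov 30, 1885 (1906 left).
+365 (one year) → Nov 30, 1886 (1541 left).
+365 (one year) → Nov 30, 1887 (1176 left).
+366 (one year; includes Feb 29, 1888) → Nov 30, 1888 (810 left).
+365 (one year) → Nov 30, 1889 (445 left).
+365 (one year) → Nov 30, 1890 (80 left).
Nov has 30 days: +1 → Dec 1, 1890 (79 left).
Dec has 31 days: +31 → Jan 1, 1891 (48 left).
Jan has 31 days: +31 → Feb 1, 1891 (17 left).
+17 → Feb 18, 1891.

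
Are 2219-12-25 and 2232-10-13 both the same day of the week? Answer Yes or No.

From Dec 25, 2219 to Oct 13, 2232 is 4676 days.
4676 mod 7 = 0, so they are the same weekday.
(Dec 25, 2219 is a Saturday; Oct 13, 2232 is a Saturday.)

Yes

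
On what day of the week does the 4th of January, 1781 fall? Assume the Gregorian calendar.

Thursday

Doomsday rule: the anchor day for the 1700s is Sunday. For year 81: 81÷12 = 6 r 9, and 9÷4 = 2, so 6+9+2 = 17.
Sunday + 17 ≡ Wednesday — that's 1781's doomsday.
In January the doomsday date is Jan 3 (1781 is not a leap year).
Jan 4 is 1 day after Jan 3; 1 mod 7 = 1, so Wednesday + 1 = Thursday.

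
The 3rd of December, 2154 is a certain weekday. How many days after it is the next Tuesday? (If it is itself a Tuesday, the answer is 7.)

7

Dec 3, 2154 is a Tuesday.
From Tuesday to the next Tuesday is 7 days.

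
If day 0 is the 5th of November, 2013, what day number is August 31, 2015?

664

Nov 5, 2013 → Nov 5, 2014: 365 days.
Nov 5, 2014 → Dec 5, 2014: 30 days (November has 30).
Dec 5, 2014 → Jan 5, 2015: 31 days (December has 31).
Jan 5, 2015 → Feb 5, 2015: 31 days (January has 31).
Feb 5, 2015 → Mar 5, 2015: 28 days (February has 28).
Mar 5, 2015 → Apr 5, 2015: 31 days (March has 31).
Apr 5, 2015 → May 5, 2015: 30 days (April has 30).
May 5, 2015 → Jun 5, 2015: 31 days (May has 31).
Jun 5, 2015 → Jul 5, 2015: 30 days (June has 30).
Jul 5, 2015 → Aug 5, 2015: 31 days (July has 31).
Aug 5, 2015 → Aug 31, 2015: 26 days.
Total: 664 days.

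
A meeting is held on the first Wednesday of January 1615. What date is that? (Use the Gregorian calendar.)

January 1, 1615 is a Thursday.
The first Wednesday is therefore January 7 (6 days later).

January 7, 1615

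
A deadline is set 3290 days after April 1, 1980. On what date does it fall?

April 4, 1989

+365 (one year) → Apr 1, 1981 (2925 left).
+365 (one year) → Apr 1, 1982 (2560 left).
+365 (one year) → Apr 1, 1983 (2195 left).
+366 (one year; includes Feb 29, 1984) → Apr 1, 1984 (1829 left).
+365 (one year) → Apr 1, 1985 (1464 left).
+365 (one year) → Apr 1, 1986 (1099 left).
+365 (one year) → Apr 1, 1987 (734 left).
+366 (one year; includes Feb 29, 1988) → Apr 1, 1988 (368 left).
Apr has 30 days: +30 → May 1, 1988 (338 left).
May has 31 days: +31 → Jun 1, 1988 (307 left).
Jun has 30 days: +30 → Jul 1, 1988 (277 left).
Jul has 31 days: +31 → Aug 1, 1988 (246 left).
Aug has 31 days: +31 → Sep 1, 1988 (215 left).
Sep has 30 days: +30 → Oct 1, 1988 (185 left).
Oct has 31 days: +31 → Nov 1, 1988 (154 left).
Nov has 30 days: +30 → Dec 1, 1988 (124 left).
Dec has 31 days: +31 → Jan 1, 1989 (93 left).
Jan has 31 days: +31 → Feb 1, 1989 (62 left).
Feb has 28 days: +28 → Mar 1, 1989 (34 left).
Mar has 31 days: +31 → Apr 1, 1989 (3 left).
+3 → Apr 4, 1989.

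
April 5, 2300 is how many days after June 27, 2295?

Jun 27, 2295 → Jun 27, 2296: 366 days (Feb 29, 2296 is in that span).
Jun 27, 2296 → Jun 27, 2297: 365 days.
Jun 27, 2297 → Jun 27, 2298: 365 days.
Jun 27, 2298 → Jun 27, 2299: 365 days.
Jun 27, 2299 → Jul 27, 2299: 30 days (June has 30).
Jul 27, 2299 → Aug 27, 2299: 31 days (July has 31).
Aug 27, 2299 → Sep 27, 2299: 31 days (August has 31).
Sep 27, 2299 → Oct 27, 2299: 30 days (September has 30).
Oct 27, 2299 → Nov 27, 2299: 31 days (October has 31).
Nov 27, 2299 → Dec 27, 2299: 30 days (November has 30).
Dec 27, 2299 → Jan 27, 2300: 31 days (December has 31).
Jan 27, 2300 → Feb 27, 2300: 31 days (January has 31).
Feb 27, 2300 → Mar 27, 2300: 28 days (February has 28).
Mar 27, 2300 → Apr 5, 2300: 9 days.
Total: 1743 days.

1743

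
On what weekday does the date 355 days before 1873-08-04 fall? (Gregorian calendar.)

Wednesday

First find the weekday of Aug 4, 1873. Doomsday rule: the anchor day for the 1800s is Friday. For year 73: 73÷12 = 6 r 1, and 1÷4 = 0, so 6+1+0 = 7.
Friday + 7 ≡ Friday — that's 1873's doomsday.
In August the doomsday date is Aug 8.
Aug 4 is 4 days before Aug 8; 4 mod 7 = 4, so Friday − 4 = Monday.
355 mod 7 = 5, so 355 days before a Monday is Monday − 5 = Wednesday.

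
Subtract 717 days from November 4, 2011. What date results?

November 17, 2009

−365 (one year) → Nov 4, 2010 (352 left).
−4 → Oct 31, 2010 (end of Oct, 31 days; 348 left).
−31 → Sep 30, 2010 (end of Sep, 30 days; 317 left).
−30 → Aug 31, 2010 (end of Aug, 31 days; 287 left).
−31 → Jul 31, 2010 (end of Jul, 31 days; 256 left).
−31 → Jun 30, 2010 (end of Jun, 30 days; 225 left).
−30 → May 31, 2010 (end of May, 31 days; 195 left).
−31 → Apr 30, 2010 (end of Apr, 30 days; 164 left).
−30 → Mar 31, 2010 (end of Mar, 31 days; 134 left).
−31 → Feb 28, 2010 (end of Feb, 28 days; 103 left).
−28 → Jan 31, 2010 (end of Jan, 31 days; 75 left).
−31 → Dec 31, 2009 (end of Dec, 31 days; 44 left).
−31 → Nov 30, 2009 (end of Nov, 30 days; 13 left).
−13 → Nov 17, 2009.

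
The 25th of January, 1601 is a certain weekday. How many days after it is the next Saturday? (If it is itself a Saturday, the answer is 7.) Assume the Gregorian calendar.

2

Jan 25, 1601 is a Thursday.
From Thursday to the next Saturday is 2 days.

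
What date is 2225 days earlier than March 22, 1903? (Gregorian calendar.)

−365 (one year) → Mar 22, 1902 (1860 left).
−365 (one year) → Mar 22, 1901 (1495 left).
−365 (one year) → Mar 22, 1900 (1130 left).
−365 (one year) → Mar 22, 1899 (765 left).
−365 (one year) → Mar 22, 1898 (400 left).
−22 → Feb 28, 1898 (end of Feb, 28 days; 378 left).
−28 → Jan 31, 1898 (end of Jan, 31 days; 350 left).
−31 → Dec 31, 1897 (end of Dec, 31 days; 319 left).
−31 → Nov 30, 1897 (end of Nov, 30 days; 288 left).
−30 → Oct 31, 1897 (end of Oct, 31 days; 258 left).
−31 → Sep 30, 1897 (end of Sep, 30 days; 227 left).
−30 → Aug 31, 1897 (end of Aug, 31 days; 197 left).
−31 → Jul 31, 1897 (end of Jul, 31 days; 166 left).
−31 → Jun 30, 1897 (end of Jun, 30 days; 135 left).
−30 → May 31, 1897 (end of May, 31 days; 105 left).
−31 → Apr 30, 1897 (end of Apr, 30 days; 74 left).
−30 → Mar 31, 1897 (end of Mar, 31 days; 44 left).
−31 → Feb 28, 1897 (end of Feb, 28 days; 13 left).
−13 → Feb 15, 1897.

February 15, 1897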